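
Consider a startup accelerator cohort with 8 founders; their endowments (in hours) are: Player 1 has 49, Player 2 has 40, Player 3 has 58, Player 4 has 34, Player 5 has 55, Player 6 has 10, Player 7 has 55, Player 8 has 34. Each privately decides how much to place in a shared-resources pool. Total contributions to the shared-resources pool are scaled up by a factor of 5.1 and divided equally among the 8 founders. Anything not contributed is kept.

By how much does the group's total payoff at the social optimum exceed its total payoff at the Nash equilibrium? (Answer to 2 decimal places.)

1373.50 hours

The private return per contributed unit is 5.1/8 = 0.6375 < 1 for every player regardless of endowment, so the Nash equilibrium is zero contribution and the group total is Σ E_j = 49 + 40 + 58 + 34 + 55 + 10 + 55 + 34 = 335.
Each contributed unit returns 5.100 to the group, so the social optimum is full contribution by everyone: group total = 5.100 × 335 = 1708.50.
Efficiency loss = (5.100 − 1) × 335 = 1373.50.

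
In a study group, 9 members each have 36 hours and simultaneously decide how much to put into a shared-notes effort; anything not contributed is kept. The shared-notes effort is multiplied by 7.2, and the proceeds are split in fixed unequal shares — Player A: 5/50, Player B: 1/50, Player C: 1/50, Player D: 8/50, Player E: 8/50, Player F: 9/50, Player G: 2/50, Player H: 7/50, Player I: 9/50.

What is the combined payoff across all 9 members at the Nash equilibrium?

For player j, contributing a unit is worthwhile iff 7.2 × (j's share) ≥ 1, i.e. iff j's share is at least 0.1389.
The shares above 0.1389 belong to Player D, Player E, Player F, Player H and Player I, contributing 36 each; the remaining 4 contribute 0. Total contributed: 180.
The shared-notes effort pays out 7.2 × 180 = 1296.00 in total (split across the unequal shares, but the aggregate is all that matters for the group sum).
The 4 free-riders keep 36 each, adding 144. Group total = 144 + 1296.00 = 1440.00.

1440.00 hours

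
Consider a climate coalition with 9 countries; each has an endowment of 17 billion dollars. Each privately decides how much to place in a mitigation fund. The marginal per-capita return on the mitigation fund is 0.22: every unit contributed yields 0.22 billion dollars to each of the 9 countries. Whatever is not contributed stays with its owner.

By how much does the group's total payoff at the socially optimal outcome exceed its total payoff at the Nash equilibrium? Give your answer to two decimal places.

The private return per contributed unit is 0.22 < 1, so contributing 0 is dominant for every player. At the Nash equilibrium everyone keeps their 17, and the group total is 9 × 17 = 153.
Each contributed unit returns 1.980 to the group as a whole (0.22 to each of 9 players), which exceeds 1, so the social optimum is full contribution: group total = 1.980 × 153 = 302.94.
Efficiency loss = 302.94 − 153 = 149.94.

149.94 billion dollars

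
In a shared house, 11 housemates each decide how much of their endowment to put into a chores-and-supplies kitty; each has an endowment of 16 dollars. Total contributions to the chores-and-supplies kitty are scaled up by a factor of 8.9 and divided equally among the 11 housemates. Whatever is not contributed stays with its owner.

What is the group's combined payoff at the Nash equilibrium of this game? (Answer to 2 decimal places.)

176.00 dollars

Each contributed unit returns 8.9/11 = 0.8091 to its contributor — below 1 — so contributing 0 is dominant for every player. At the Nash equilibrium everyone keeps their 16, and the group total is 11 × 16 = 176.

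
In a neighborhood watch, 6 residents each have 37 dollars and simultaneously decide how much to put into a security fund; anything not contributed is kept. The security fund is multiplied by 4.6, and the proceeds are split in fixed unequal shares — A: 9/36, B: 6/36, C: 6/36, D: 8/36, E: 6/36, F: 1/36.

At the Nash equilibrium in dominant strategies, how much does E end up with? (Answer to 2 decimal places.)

Each unit j contributes comes back to j as 4.6 × (j's share), so j prefers to contribute only if that share exceeds 1/4.6 = 0.2174; otherwise keeping the unit dominates.
A and D are above the threshold, contributing 37 each; the remaining 4 contribute 0. Total contributed: 74.
E keeps 37 and receives 4.6 × 74 × 6/36 = 56.73 from the security fund, for a payoff of 93.73.

93.73 dollars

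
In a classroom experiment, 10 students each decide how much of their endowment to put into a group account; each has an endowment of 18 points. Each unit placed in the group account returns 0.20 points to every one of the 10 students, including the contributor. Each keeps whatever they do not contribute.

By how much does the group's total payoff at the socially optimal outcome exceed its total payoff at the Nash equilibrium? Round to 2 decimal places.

The private return per contributed unit is 0.20 < 1, so contributing 0 is dominant for every player. At the Nash equilibrium everyone keeps their 18, and the group total is 10 × 18 = 180.
Each contributed unit returns 2.000 to the group as a whole (0.20 to each of 10 players), which exceeds 1, so the social optimum is full contribution: group total = 2.000 × 180 = 360.00.
Efficiency loss = 360.00 − 180 = 180.00.

180.00 points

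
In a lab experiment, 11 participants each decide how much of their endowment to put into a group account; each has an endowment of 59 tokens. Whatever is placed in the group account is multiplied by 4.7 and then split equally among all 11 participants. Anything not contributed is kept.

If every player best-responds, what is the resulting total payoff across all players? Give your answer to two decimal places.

649.00 tokens

Each contributed unit returns 4.7/11 = 0.4273 to its contributor — below 1 — so contributing 0 is dominant for every player. At the Nash equilibrium everyone keeps their 59, and the group total is 11 × 59 = 649.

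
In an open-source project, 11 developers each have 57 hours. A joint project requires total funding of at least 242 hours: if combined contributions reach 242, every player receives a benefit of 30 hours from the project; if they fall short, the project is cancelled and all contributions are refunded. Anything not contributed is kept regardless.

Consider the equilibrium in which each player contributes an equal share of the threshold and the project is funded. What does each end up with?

65 hours

Equal share of the threshold: 242/11 = 22.
At this profile no one gains by cutting their contribution: any cut drops the total below 242, the project is cancelled, contributions are refunded, and the deviator ends with 57, which is less than 57 − 22 + 30 = 65. Contributing more than 22 just wastes the excess. So contributing exactly 22 is a best response.
Each player's payoff: 57 − 22 + 30 = 65.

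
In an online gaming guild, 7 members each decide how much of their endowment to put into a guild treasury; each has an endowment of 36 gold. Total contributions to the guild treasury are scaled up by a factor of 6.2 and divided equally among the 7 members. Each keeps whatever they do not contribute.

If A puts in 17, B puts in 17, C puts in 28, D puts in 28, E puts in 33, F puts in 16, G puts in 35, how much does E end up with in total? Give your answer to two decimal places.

157.11 gold

Total contributed: 17 + 17 + 28 + 28 + 33 + 16 + 35 = 174.
Each receives 6.2 × 174 / 7 = 154.11 from the guild treasury.
E keeps 36 − 33 = 3, so E's payoff is 3 + 154.11 = 157.11.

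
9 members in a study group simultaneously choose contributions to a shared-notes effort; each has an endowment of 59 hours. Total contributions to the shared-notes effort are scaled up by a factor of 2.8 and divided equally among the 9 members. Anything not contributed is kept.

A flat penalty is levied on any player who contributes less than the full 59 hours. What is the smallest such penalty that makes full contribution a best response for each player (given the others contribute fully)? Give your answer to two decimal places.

40.64 hours

Given the others contribute fully, the best deviation is to contribute 0 (any partial contribution still incurs the fine and gives up units whose private return 0.3111 is below 1).
Deviating from 59 to 0 saves 59 hours but forfeits the deviator's share of the drop in the shared-notes effort: 2.8/9 × 59 = 18.36.
So the deviation gain is 59 − 18.36 = 40.64, and the fine must be at least 40.64 hours to wipe it out.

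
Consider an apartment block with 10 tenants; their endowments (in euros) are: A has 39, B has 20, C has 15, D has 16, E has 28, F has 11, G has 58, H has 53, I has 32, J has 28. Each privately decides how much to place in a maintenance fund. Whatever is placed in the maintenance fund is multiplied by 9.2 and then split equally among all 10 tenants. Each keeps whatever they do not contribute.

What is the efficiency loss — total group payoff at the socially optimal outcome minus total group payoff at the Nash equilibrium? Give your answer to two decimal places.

The private return per contributed unit is 9.2/10 = 0.9200 < 1 for every player regardless of endowment, so the Nash equilibrium is zero contribution and the group total is Σ E_j = 39 + 20 + 15 + 16 + 28 + 11 + 58 + 53 + 32 + 28 = 300.
Each contributed unit returns 9.200 to the group, so the social optimum is full contribution by everyone: group total = 9.200 × 300 = 2760.00.
Efficiency loss = (9.200 − 1) × 300 = 2460.00.

2460.00 euros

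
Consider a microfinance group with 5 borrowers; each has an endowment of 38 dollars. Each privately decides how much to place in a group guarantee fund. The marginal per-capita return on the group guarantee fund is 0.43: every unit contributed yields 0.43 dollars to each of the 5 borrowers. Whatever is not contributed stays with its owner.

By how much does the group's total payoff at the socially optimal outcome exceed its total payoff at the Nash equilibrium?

The private return per contributed unit is 0.43 < 1, so contributing 0 is dominant for every player. At the Nash equilibrium everyone keeps their 38, and the group total is 5 × 38 = 190.
Each contributed unit returns 2.150 to the group as a whole (0.43 to each of 5 players), which exceeds 1, so the social optimum is full contribution: group total = 2.150 × 190 = 408.50.
Efficiency loss = 408.50 − 190 = 218.50.

218.50 dollars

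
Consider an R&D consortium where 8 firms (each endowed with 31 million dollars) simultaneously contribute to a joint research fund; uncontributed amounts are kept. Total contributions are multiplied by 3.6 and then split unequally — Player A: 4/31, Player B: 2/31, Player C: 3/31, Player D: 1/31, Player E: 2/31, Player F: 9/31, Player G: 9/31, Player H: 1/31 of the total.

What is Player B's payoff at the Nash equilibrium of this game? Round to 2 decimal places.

45.40 million dollars

For player j, contributing a unit is worthwhile iff 3.6 × (j's share) ≥ 1, i.e. iff j's share is at least 0.2778.
Player F and Player G are above the threshold, contributing 31 each; the remaining 6 contribute 0. Total contributed: 62.
Player B keeps 31 and receives 3.6 × 62 × 2/31 = 14.40 from the joint research fund, for a payoff of 45.40.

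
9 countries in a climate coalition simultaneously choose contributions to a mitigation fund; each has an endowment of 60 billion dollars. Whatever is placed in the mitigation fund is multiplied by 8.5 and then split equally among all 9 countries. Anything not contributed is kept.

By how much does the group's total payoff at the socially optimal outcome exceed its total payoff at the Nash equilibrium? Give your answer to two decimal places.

4050.00 billion dollars

Each contributed unit returns 8.5/9 = 0.9444 to its contributor — below 1 — so contributing 0 is dominant for every player. At the Nash equilibrium everyone keeps their 60, and the group total is 9 × 60 = 540.
Each contributed unit returns 8.500 to the group as a whole (0.9444 to each of 9 players), which exceeds 1, so the social optimum is full contribution: group total = 8.500 × 540 = 4590.00.
Efficiency loss = 4590.00 − 540 = 4050.00.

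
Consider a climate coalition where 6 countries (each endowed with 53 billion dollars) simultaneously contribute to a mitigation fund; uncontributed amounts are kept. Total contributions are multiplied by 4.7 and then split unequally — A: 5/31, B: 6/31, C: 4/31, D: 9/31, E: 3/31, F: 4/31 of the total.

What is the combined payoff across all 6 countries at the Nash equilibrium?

514.10 billion dollars

Player j's private return per contributed unit is 4.7 × (j's share). Contributing is weakly dominant for j when that share is at least 1/4.7 = 0.2128, and contributing 0 is dominant otherwise.
Only D (9/31) clears that bar, contributing 53; the remaining 5 contribute 0. Total contributed: 53.
The mitigation fund pays out 4.7 × 53 = 249.10 in total (split across the unequal shares, but the aggregate is all that matters for the group sum).
The 5 free-riders keep 53 each, adding 265. Group total = 265 + 249.10 = 514.10.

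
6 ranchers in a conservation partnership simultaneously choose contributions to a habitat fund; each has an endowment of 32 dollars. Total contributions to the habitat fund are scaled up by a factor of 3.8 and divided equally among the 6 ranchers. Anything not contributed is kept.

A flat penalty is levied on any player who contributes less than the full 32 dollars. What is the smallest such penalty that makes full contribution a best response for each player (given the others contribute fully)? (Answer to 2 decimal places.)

Given the others contribute fully, the best deviation is to contribute 0 (any partial contribution still incurs the fine and gives up units whose private return 0.6333 is below 1).
Deviating from 32 to 0 saves 32 dollars but forfeits the deviator's share of the drop in the habitat fund: 3.8/6 × 32 = 20.27.
So the deviation gain is 32 − 20.27 = 11.73, and the fine must be at least 11.73 dollars to wipe it out.

11.73 dollars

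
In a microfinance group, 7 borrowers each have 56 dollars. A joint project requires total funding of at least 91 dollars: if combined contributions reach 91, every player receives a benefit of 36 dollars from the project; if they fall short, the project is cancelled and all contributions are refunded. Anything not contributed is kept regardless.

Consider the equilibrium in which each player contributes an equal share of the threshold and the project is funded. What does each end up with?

79 dollars

Equal share of the threshold: 91/7 = 13.
At this profile no one gains by cutting their contribution: any cut drops the total below 91, the project is cancelled, contributions are refunded, and the deviator ends with 56, which is less than 56 − 13 + 36 = 79. Contributing more than 13 just wastes the excess. So contributing exactly 13 is a best response.
Each player's payoff: 56 − 13 + 36 = 79.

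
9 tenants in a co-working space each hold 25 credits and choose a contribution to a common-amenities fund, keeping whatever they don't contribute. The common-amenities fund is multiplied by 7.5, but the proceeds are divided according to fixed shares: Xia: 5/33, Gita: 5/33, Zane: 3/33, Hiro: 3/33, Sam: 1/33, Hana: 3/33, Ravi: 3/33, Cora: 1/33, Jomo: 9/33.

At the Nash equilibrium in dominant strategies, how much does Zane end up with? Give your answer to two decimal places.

76.14 credits

For player j, contributing a unit is worthwhile iff 7.5 × (j's share) ≥ 1, i.e. iff j's share is at least 0.1333.
The shares above 0.1333 belong to Xia, Gita and Jomo, contributing 25 each; the remaining 6 contribute 0. Total contributed: 75.
Zane keeps 25 and receives 7.5 × 75 × 3/33 = 51.14 from the common-amenities fund, for a payoff of 76.14.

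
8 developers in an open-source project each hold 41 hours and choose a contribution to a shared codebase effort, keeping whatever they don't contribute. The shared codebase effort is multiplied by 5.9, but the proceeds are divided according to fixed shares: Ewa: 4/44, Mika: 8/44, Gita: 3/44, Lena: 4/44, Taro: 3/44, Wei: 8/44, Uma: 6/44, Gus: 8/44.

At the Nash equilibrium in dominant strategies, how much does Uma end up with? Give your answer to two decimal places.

For player j, contributing a unit is worthwhile iff 5.9 × (j's share) ≥ 1, i.e. iff j's share is at least 0.1695.
The shares above 0.1695 belong to Mika, Wei and Gus, contributing 41 each; the remaining 5 contribute 0. Total contributed: 123.
Uma keeps 41 and receives 5.9 × 123 × 6/44 = 98.96 from the shared codebase effort, for a payoff of 139.96.

139.96 hours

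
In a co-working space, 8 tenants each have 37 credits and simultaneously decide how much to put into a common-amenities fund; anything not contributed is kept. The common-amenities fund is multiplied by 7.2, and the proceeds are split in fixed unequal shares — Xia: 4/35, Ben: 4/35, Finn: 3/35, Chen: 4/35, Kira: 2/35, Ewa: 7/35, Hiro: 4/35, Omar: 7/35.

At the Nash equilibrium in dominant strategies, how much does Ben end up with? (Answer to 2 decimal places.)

97.89 credits

Player j's private return per contributed unit is 7.2 × (j's share). Contributing is weakly dominant for j when that share is at least 1/7.2 = 0.1389, and contributing 0 is dominant otherwise.
Ewa and Omar are above the threshold, contributing 37 each; the remaining 6 contribute 0. Total contributed: 74.
Ben keeps 37 and receives 7.2 × 74 × 4/35 = 60.89 from the common-amenities fund, for a payoff of 97.89.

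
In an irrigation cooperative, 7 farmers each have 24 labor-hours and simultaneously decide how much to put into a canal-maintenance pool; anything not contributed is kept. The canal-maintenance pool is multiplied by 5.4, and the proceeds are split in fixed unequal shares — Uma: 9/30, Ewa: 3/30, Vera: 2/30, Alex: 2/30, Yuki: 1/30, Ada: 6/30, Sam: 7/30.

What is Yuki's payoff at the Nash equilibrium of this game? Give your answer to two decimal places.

A player with share s gets back 5.4·s per unit contributed, so full contribution is dominant for anyone with s > 1/5.4 = 0.1852 and zero contribution is dominant for anyone below.
The shares above 0.1852 belong to Uma, Ada and Sam, contributing 24 each; the remaining 4 contribute 0. Total contributed: 72.
Yuki keeps 24 and receives 5.4 × 72 × 1/30 = 12.96 from the canal-maintenance pool, for a payoff of 36.96.

36.96 labor-hours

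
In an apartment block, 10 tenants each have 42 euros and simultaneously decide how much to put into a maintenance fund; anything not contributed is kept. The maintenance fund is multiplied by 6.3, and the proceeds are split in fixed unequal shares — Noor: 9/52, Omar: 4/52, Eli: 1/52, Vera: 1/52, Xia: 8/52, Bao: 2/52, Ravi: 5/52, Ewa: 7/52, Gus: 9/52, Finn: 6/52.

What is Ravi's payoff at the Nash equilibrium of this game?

Each unit j contributes comes back to j as 6.3 × (j's share), so j prefers to contribute only if that share exceeds 1/6.3 = 0.1587; otherwise keeping the unit dominates.
Noor and Gus clear that bar, contributing 42 each; the remaining 8 contribute 0. Total contributed: 84.
Ravi keeps 42 and receives 6.3 × 84 × 5/52 = 50.88 from the maintenance fund, for a payoff of 92.88.

92.88 euros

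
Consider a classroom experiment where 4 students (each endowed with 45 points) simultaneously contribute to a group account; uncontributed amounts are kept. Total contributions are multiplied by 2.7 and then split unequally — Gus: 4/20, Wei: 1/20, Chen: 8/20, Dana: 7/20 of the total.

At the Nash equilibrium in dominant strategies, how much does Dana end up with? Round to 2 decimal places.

87.53 points

For player j, contributing a unit is worthwhile iff 2.7 × (j's share) ≥ 1, i.e. iff j's share is at least 0.3704.
The only share above 0.3704 is Chen's 8/20, contributing 45; the remaining 3 contribute 0. Total contributed: 45.
Dana keeps 45 and receives 2.7 × 45 × 7/20 = 42.53 from the group account, for a payoff of 87.53.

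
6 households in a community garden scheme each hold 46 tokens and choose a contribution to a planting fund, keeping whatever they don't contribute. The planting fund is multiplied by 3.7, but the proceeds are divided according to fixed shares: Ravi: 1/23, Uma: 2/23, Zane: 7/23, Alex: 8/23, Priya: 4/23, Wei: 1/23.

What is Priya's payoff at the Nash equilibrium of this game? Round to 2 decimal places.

105.20 tokens

A player with share s gets back 3.7·s per unit contributed, so full contribution is dominant for anyone with s > 1/3.7 = 0.2703 and zero contribution is dominant for anyone below.
Zane and Alex clear that bar, contributing 46 each; the remaining 4 contribute 0. Total contributed: 92.
Priya keeps 46 and receives 3.7 × 92 × 4/23 = 59.20 from the planting fund, for a payoff of 105.20.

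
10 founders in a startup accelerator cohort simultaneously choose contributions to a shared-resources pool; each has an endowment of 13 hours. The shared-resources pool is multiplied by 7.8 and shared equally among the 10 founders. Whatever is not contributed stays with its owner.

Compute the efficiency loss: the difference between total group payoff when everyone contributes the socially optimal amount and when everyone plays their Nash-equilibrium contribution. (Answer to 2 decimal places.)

Each contributed unit returns 7.8/10 = 0.7800 to its contributor — below 1 — so contributing 0 is dominant for every player. At the Nash equilibrium everyone keeps their 13, and the group total is 10 × 13 = 130.
Each contributed unit returns 7.800 to the group as a whole (0.7800 to each of 10 players), which exceeds 1, so the social optimum is full contribution: group total = 7.800 × 130 = 1014.00.
Efficiency loss = 1014.00 − 130 = 884.00.

884.00 hours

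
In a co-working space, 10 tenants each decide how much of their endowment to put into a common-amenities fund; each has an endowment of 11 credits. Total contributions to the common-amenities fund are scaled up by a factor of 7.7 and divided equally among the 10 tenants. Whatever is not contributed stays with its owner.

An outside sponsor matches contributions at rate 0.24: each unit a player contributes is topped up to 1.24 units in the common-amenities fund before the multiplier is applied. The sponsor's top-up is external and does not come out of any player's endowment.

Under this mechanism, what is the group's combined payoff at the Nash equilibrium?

The effective private return is 7.7 × 1.24 / 10 = 0.9548, which is still under 1, so the mechanism doesn't change anyone's dominant strategy: zero contribution.
At the Nash equilibrium no one contributes; group total payoff = 10 × 11 = 110.

110.00 credits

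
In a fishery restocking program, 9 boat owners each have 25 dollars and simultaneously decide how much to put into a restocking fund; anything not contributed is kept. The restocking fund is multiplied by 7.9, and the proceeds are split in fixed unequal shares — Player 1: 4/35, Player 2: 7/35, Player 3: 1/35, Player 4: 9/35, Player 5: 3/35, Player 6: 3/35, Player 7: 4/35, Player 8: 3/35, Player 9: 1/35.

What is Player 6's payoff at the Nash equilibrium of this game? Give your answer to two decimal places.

58.86 dollars

For player j, contributing a unit is worthwhile iff 7.9 × (j's share) ≥ 1, i.e. iff j's share is at least 0.1266.
Player 2 and Player 4 are above the threshold, contributing 25 each; the remaining 7 contribute 0. Total contributed: 50.
Player 6 keeps 25 and receives 7.9 × 50 × 3/35 = 33.86 from the restocking fund, for a payoff of 58.86.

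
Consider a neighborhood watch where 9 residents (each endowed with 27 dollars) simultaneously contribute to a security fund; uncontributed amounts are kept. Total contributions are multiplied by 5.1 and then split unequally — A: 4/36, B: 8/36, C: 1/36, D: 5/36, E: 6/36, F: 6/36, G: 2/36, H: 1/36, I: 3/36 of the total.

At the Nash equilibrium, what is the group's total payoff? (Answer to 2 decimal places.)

Each unit j contributes comes back to j as 5.1 × (j's share), so j prefers to contribute only if that share exceeds 1/5.1 = 0.1961; otherwise keeping the unit dominates.
B alone (share 8/36) is above the threshold, contributing 27; the remaining 8 contribute 0. Total contributed: 27.
The security fund pays out 5.1 × 27 = 137.70 in total (split across the unequal shares, but the aggregate is all that matters for the group sum).
The 8 free-riders keep 27 each, adding 216. Group total = 216 + 137.70 = 353.70.

353.70 dollars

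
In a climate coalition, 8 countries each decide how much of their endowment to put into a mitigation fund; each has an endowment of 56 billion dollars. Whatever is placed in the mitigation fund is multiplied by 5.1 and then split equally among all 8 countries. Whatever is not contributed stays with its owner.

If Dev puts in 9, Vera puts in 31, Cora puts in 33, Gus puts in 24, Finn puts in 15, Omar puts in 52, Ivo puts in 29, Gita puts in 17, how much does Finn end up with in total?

Total contributed: 9 + 31 + 33 + 24 + 15 + 52 + 29 + 17 = 210.
Each receives 5.1 × 210 / 8 = 133.88 from the mitigation fund.
Finn keeps 56 − 15 = 41, so Finn's payoff is 41 + 133.88 = 174.88.

174.88 billion dollars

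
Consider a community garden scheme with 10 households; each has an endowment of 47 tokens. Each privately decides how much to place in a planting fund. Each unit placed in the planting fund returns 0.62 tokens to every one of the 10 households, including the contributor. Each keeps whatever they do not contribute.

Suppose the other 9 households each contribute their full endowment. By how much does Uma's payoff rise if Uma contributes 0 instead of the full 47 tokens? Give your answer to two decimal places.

17.86 tokens

Switching from a contribution of 47 to 0 lets Uma keep an extra 47 tokens, but lowers the planting fund by 47, which costs Uma their own share of that drop: 0.62 × 47 = 29.14.
Net gain = 47 − 29.14 = 17.86. The private return per contributed unit (0.62) is below 1, so free-riding is indeed the best response regardless of what the others do.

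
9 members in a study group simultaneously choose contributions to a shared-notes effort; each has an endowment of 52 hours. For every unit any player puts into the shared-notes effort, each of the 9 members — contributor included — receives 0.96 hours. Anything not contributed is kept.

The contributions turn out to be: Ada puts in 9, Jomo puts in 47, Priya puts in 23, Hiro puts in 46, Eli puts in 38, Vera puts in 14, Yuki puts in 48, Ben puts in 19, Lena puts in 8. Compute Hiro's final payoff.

Total contributed: 9 + 47 + 23 + 46 + 38 + 14 + 48 + 19 + 8 = 252.
Each receives 0.96 × 252 = 241.92 from the shared-notes effort.
Hiro keeps 52 − 46 = 6, so Hiro's payoff is 6 + 241.92 = 247.92.

247.92 hours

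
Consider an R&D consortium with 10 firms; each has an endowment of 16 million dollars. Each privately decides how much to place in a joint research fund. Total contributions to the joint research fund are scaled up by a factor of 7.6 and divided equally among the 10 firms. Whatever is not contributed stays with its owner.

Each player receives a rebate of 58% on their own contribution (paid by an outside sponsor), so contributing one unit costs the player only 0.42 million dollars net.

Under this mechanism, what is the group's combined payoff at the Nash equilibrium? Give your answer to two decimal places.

Under the mechanism each unit contributed yields (7.6/10) / 0.42 = 1.8095 back to its contributor per unit of net cost, which exceeds 1, making full contribution the dominant choice for everyone.
At the Nash equilibrium everyone contributes 16. Group total payoff = 10 × (16 × 0.58 + 7.6 × 16) = 1308.80.

1308.80 million dollars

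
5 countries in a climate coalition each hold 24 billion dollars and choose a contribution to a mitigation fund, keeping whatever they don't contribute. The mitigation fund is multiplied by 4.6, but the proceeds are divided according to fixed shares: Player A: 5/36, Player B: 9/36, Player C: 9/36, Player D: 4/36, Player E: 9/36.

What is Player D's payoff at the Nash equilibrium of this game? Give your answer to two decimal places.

Player j's private return per contributed unit is 4.6 × (j's share). Contributing is weakly dominant for j when that share is at least 1/4.6 = 0.2174, and contributing 0 is dominant otherwise.
Player B, Player C and Player E are above the threshold, contributing 24 each; the remaining 2 contribute 0. Total contributed: 72.
Player D keeps 24 and receives 4.6 × 72 × 4/36 = 36.80 from the mitigation fund, for a payoff of 60.80.

60.80 billion dollars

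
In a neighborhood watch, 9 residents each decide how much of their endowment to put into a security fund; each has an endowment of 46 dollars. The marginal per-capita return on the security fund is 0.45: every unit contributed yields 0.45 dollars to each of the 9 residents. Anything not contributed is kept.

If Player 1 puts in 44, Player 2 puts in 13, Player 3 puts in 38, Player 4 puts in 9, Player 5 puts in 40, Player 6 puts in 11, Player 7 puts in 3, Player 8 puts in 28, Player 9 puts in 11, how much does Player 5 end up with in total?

94.65 dollars

Total contributed: 44 + 13 + 38 + 9 + 40 + 11 + 3 + 28 + 11 = 197.
Each receives 0.45 × 197 = 88.65 from the security fund.
Player 5 keeps 46 − 40 = 6, so Player 5's payoff is 6 + 88.65 = 94.65.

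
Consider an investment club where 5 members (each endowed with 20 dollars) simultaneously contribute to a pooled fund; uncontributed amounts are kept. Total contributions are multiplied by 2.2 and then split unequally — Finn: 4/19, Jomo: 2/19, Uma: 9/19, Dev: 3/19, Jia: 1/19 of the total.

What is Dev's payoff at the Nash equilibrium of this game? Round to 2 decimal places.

26.95 dollars

For player j, contributing a unit is worthwhile iff 2.2 × (j's share) ≥ 1, i.e. iff j's share is at least 0.4545.
Uma alone (share 9/19) is above the threshold, contributing 20; the remaining 4 contribute 0. Total contributed: 20.
Dev keeps 20 and receives 2.2 × 20 × 3/19 = 6.95 from the pooled fund, for a payoff of 26.95.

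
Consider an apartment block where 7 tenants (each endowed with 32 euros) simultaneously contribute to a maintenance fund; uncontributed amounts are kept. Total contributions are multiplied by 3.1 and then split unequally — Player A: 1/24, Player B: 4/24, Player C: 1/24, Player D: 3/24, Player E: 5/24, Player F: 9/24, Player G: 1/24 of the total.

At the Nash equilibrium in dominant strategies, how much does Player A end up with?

A player with share s gets back 3.1·s per unit contributed, so full contribution is dominant for anyone with s > 1/3.1 = 0.3226 and zero contribution is dominant for anyone below.
Player F alone (share 9/24) is above the threshold, contributing 32; the remaining 6 contribute 0. Total contributed: 32.
Player A keeps 32 and receives 3.1 × 32 × 1/24 = 4.13 from the maintenance fund, for a payoff of 36.13.

36.13 euros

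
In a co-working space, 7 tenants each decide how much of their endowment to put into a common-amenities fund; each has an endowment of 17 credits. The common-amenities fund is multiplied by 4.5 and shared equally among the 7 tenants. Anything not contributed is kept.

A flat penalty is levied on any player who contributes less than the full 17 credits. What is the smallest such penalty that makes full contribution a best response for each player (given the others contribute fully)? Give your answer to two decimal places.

Given the others contribute fully, the best deviation is to contribute 0 (any partial contribution still incurs the fine and gives up units whose private return 0.6429 is below 1).
Deviating from 17 to 0 saves 17 credits but forfeits the deviator's share of the drop in the common-amenities fund: 4.5/7 × 17 = 10.93.
So the deviation gain is 17 − 10.93 = 6.07, and the fine must be at least 6.07 credits to wipe it out.

6.07 credits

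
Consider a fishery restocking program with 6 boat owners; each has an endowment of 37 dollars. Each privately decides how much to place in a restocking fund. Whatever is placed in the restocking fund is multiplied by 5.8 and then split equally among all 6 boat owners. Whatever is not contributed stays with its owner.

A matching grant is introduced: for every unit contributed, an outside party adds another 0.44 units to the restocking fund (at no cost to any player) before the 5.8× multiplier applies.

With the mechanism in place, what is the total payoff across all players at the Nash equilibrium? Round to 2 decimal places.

The effective private return per unit is now 5.8 × 1.44 / 6 = 1.3920 > 1, so every player's dominant strategy flips to full contribution.
At the Nash equilibrium everyone contributes 37. Group total payoff = 5.8 × 1.44 × 222 = 1854.14.

1854.14 dollars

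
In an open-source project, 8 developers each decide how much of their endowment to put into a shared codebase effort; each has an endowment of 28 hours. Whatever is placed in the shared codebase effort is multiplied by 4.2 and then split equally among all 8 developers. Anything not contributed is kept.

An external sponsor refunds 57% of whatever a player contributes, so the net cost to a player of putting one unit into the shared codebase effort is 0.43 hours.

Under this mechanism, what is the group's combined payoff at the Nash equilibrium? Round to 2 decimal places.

1068.48 hours

Under the mechanism each unit contributed yields (4.2/8) / 0.43 = 1.2209 back to its contributor per unit of net cost, which exceeds 1, making full contribution the dominant choice for everyone.
So the Nash equilibrium is full contribution by all 8; the group earns 8 × (28 × 0.57 + 4.2 × 28) = 1068.48.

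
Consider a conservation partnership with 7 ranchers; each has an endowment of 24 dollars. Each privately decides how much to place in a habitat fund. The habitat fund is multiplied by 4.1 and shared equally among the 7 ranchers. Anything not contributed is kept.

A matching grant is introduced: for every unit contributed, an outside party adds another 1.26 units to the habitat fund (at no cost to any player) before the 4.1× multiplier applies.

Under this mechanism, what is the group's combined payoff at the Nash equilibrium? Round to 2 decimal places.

1556.69 dollars

The effective private return per unit is now 4.1 × 2.26 / 7 = 1.3237 > 1, so every player's dominant strategy flips to full contribution.
So the Nash equilibrium is full contribution by all 7; the group earns 4.1 × 2.26 × 168 = 1556.69.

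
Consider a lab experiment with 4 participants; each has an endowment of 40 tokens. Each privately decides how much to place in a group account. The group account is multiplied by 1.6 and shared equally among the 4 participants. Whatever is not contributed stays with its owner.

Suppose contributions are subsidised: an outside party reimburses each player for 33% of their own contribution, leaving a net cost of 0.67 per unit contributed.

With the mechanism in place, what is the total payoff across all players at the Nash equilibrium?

160.00 tokens

The effective private return is (1.6/4) / 0.67 = 0.5970, which is still under 1, so the mechanism doesn't change anyone's dominant strategy: zero contribution.
Everyone keeps their endowment and the group total is 4 × 40 = 160.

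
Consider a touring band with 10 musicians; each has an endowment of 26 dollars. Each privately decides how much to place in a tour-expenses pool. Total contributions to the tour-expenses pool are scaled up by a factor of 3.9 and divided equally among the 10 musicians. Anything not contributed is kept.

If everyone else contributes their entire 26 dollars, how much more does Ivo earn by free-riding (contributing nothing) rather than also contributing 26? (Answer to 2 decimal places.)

15.86 dollars

Switching from a contribution of 26 to 0 lets Ivo keep an extra 26 dollars, but lowers the tour-expenses pool by 26, which costs Ivo their own share of that drop: 3.9/10 × 26 = 10.14.
Net gain = 26 − 10.14 = 15.86. The private return per contributed unit (0.3900) is below 1, so free-riding is indeed the best response regardless of what the others do.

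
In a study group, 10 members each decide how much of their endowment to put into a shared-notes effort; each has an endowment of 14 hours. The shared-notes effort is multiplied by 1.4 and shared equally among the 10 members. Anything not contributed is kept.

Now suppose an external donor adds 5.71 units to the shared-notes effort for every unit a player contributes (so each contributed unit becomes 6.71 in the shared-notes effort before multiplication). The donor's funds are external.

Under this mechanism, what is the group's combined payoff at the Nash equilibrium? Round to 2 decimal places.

140.00 hours

Even with the mechanism, each unit contributed returns only 1.4 × 6.71 / 10 = 0.9394 per unit of net cost, so contributing nothing is still dominant.
At the Nash equilibrium no one contributes; group total payoff = 10 × 14 = 140.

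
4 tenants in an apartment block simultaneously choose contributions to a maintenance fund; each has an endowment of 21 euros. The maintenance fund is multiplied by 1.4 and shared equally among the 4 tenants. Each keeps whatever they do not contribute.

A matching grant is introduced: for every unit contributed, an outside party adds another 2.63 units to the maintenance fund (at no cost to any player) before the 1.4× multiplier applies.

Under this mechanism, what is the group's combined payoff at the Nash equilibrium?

The effective private return per unit is now 1.4 × 3.63 / 4 = 1.2705 > 1, so every player's dominant strategy flips to full contribution.
At the Nash equilibrium everyone contributes 21. Group total payoff = 1.4 × 3.63 × 84 = 426.89.

426.89 euros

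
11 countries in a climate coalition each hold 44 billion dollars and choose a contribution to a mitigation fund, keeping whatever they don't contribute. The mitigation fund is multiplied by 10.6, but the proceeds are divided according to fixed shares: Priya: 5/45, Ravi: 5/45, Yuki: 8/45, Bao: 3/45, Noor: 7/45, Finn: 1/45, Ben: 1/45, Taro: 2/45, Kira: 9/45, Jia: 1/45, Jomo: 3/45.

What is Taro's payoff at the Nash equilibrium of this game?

Each unit j contributes comes back to j as 10.6 × (j's share), so j prefers to contribute only if that share exceeds 1/10.6 = 0.0943; otherwise keeping the unit dominates.
The shares above 0.0943 belong to Priya, Ravi, Yuki, Noor and Kira, contributing 44 each; the remaining 6 contribute 0. Total contributed: 220.
Taro keeps 44 and receives 10.6 × 220 × 2/45 = 103.64 from the mitigation fund, for a payoff of 147.64.

147.64 billion dollars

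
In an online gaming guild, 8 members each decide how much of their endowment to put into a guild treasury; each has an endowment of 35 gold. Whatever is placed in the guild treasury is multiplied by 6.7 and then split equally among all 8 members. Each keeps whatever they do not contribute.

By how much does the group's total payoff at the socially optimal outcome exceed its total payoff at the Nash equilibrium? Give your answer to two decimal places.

1596.00 gold

Each contributed unit returns 6.7/8 = 0.8375 to its contributor — below 1 — so contributing 0 is dominant for every player. At the Nash equilibrium everyone keeps their 35, and the group total is 8 × 35 = 280.
Each contributed unit returns 6.700 to the group as a whole (0.8375 to each of 8 players), which exceeds 1, so the social optimum is full contribution: group total = 6.700 × 280 = 1876.00.
Efficiency loss = 1876.00 − 280 = 1596.00.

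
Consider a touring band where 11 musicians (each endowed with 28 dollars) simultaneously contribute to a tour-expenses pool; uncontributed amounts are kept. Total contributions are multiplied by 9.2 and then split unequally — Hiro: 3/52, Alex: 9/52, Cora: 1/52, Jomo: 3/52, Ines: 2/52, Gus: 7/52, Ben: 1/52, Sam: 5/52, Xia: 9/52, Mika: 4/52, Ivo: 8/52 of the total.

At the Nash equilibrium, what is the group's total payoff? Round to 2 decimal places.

1226.40 dollars

Each unit j contributes comes back to j as 9.2 × (j's share), so j prefers to contribute only if that share exceeds 1/9.2 = 0.1087; otherwise keeping the unit dominates.
Alex, Gus, Xia and Ivo are above the threshold, contributing 28 each; the remaining 7 contribute 0. Total contributed: 112.
The tour-expenses pool pays out 9.2 × 112 = 1030.40 in total (split across the unequal shares, but the aggregate is all that matters for the group sum).
The 7 free-riders keep 28 each, adding 196. Group total = 196 + 1030.40 = 1226.40.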